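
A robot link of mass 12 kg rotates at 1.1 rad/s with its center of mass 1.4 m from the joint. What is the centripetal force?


F = m * omega^2 * r
= 12 * 1.1^2 * 1.4
= 12 * 1.21 * 1.4
= 20.328 N


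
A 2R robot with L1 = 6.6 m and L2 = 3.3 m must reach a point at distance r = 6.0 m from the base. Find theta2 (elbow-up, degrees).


cos(theta2) = (r^2 - L1^2 - L2^2) / (2*L1*L2)
cos(theta2) = (36.0 - 43.56 - 10.89) / 43.56
cos(theta2) = -0.423554
theta2 = 115.0592 degrees


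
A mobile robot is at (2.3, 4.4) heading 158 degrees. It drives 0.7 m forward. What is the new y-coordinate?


y_new = y0 + d*sin(theta)
= 4.4 + 0.7*sin(158)
= 4.4 + 0.2622
= 4.6622


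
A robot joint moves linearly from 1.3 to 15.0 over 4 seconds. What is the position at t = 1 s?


s = t/T = 1/4 = 0.25
p(t) = p0 + (pf-p0)*s
= 1.3 + (15.0 - 1.3) * 0.25
= 4.725


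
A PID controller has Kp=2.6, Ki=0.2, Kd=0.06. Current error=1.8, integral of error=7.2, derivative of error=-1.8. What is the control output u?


u = Kp*e + Ki*int(e) + Kd*de/dt
= 2.6*1.8 + 0.2*7.2 + 0.06*(-1.8)
= 4.68 + 1.44 + -0.108
= 6.012


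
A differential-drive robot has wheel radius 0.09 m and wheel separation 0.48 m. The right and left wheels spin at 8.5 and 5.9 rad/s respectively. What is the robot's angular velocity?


vR = r*wR = 0.09*8.5 = 0.765 m/s
vL = r*wL = 0.09*5.9 = 0.531 m/s
v = (vR+vL)/2 = 0.648 m/s
omega = (vR-vL)/L = 0.4875 rad/s
angular velocity = 0.4875 rad/s


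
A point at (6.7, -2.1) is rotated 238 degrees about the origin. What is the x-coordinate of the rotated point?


x' = x*cos(theta) - y*sin(theta)
cos(238 deg) = -0.5299, sin(238 deg) = -0.848
x' = 6.7 * -0.5299 - -2.1 * -0.848
= -3.5505 - 1.7809
= -5.3314


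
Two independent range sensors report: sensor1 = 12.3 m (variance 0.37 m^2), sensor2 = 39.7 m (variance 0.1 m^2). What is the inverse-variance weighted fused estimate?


w1 = (1/var1) / (1/var1 + 1/var2)
   = 2.7027 / (2.7027 + 10.0) = 0.2128
w2 = 1 - w1 = 0.7872
fused = w1*s1 + w2*s2 = 2.617 + 31.2532
= 33.8702 m


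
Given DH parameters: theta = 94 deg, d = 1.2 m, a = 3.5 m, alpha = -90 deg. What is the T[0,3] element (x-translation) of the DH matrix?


T[0,3] = a * cos(theta)
= 3.5 * cos(94 deg)
= 3.5 * -0.0698
= -0.2441


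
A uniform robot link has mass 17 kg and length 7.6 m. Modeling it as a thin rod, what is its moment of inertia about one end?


I = (1/3) * m * L^2
= (1/3) * 17 * 7.6^2
= 0.333333 * 17 * 57.76
= 327.3067 kg*m^2


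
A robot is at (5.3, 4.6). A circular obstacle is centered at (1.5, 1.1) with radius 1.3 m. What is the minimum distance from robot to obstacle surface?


center_dist = sqrt((5.3-1.5)^2 + (4.6-1.1)^2)
= sqrt(14.44 + 12.25)
= 5.1662
min_dist = center_dist - radius = 5.1662 - 1.3 = 3.8662 m


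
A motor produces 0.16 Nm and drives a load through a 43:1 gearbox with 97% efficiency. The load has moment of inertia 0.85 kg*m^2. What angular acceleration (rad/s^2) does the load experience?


tau_out = tau_motor * N * eta
= 0.16 * 43 * 0.97 = 6.6736 Nm
alpha = tau_out / I = 6.6736 / 0.85
= 7.8513 rad/s^2


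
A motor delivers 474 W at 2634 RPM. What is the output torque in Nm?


omega = 2634 * 2*pi/60 = 275.8318 rad/s
tau = P / omega = 474 / 275.8318
= 1.7184 Nm


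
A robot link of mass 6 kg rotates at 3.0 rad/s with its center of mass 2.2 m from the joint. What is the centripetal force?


F = m * omega^2 * r
= 6 * 3.0^2 * 2.2
= 6 * 9.0 * 2.2
= 118.8 N


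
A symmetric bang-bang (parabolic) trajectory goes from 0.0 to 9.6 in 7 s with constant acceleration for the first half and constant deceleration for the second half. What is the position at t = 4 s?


Symmetric rest-to-rest: each phase covers (pf-p0)/2 in time T/2. 0.5*a*(T/2)^2 = (pf-p0)/2 => a = 4*(pf-p0)/T^2
a = 4*(9.6-0.0)/7^2 = 0.7837
t = 4 is in the deceleration phase (t > T/2).
p = pf - 0.5*a*(T-t)^2 = 9.6 - 0.5*0.7837*3^2
= 6.0735


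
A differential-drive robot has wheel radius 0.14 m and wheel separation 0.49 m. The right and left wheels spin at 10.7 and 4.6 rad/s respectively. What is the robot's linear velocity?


vR = r*wR = 0.14*10.7 = 1.498 m/s
vL = r*wL = 0.14*4.6 = 0.644 m/s
v = (vR+vL)/2 = 1.071 m/s
omega = (vR-vL)/L = 1.7429 rad/s
linear velocity = 1.071 m/s


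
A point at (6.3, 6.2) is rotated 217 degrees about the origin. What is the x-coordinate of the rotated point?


x' = x*cos(theta) - y*sin(theta)
cos(217 deg) = -0.7986, sin(217 deg) = -0.6018
x' = 6.3 * -0.7986 - 6.2 * -0.6018
= -5.0314 - -3.7313
= -1.3002


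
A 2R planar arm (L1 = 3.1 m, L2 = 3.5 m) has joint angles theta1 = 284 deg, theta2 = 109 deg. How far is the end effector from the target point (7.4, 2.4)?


End effector via forward kinematics:
x = L1*cos(t1) + L2*cos(t1+t2) = 3.6853
y = L1*sin(t1) + L2*sin(t1+t2) = -1.1017
Distance to target:
d = sqrt((7.4 - 3.6853)^2 + (2.4 - -1.1017)^2)
= sqrt(13.799 + 12.2618)
= 5.105 m


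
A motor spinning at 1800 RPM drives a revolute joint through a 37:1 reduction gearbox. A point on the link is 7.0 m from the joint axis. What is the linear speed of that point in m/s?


omega_motor = 1800 * 2*pi/60 = 188.4956 rad/s
omega_joint = omega_motor / 37 = 5.0945 rad/s
v = omega_joint * r = 5.0945 * 7.0
= 35.6613 m/s


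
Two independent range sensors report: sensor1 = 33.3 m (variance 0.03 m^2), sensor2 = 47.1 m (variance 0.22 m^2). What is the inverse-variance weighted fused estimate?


w1 = (1/var1) / (1/var1 + 1/var2)
   = 33.3333 / (33.3333 + 4.5455) = 0.88
w2 = 1 - w1 = 0.12
fused = w1*s1 + w2*s2 = 29.304 + 5.652
= 34.956 m


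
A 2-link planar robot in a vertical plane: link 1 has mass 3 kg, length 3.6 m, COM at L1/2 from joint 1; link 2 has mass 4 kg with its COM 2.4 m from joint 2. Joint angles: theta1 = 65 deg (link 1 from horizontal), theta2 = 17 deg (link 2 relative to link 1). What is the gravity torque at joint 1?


Horizontal distance from joint 1 to link-1 COM:
  x_c1 = (L1/2)*cos(t1) = 1.8 * 0.4226 = 0.7607 m
Horizontal distance from joint 1 to link-2 COM:
  x_c2 = L1*cos(t1) + Lc2*cos(t1+t2)
       = 3.6*0.4226 + 2.4*0.1392 = 1.8554 m
tau1 = m1*g*x_c1 + m2*g*x_c2
     = 3*9.81*0.7607 + 4*9.81*1.8554
     = 22.3878 + 72.8075
     = 95.1953 Nm


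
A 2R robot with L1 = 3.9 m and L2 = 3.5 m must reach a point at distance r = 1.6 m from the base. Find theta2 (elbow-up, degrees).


cos(theta2) = (r^2 - L1^2 - L2^2) / (2*L1*L2)
cos(theta2) = (2.56 - 15.21 - 12.25) / 27.3
cos(theta2) = -0.912088
theta2 = 155.7955 degrees


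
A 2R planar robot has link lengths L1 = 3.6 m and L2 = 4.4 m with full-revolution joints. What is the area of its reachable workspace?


r_max = L1 + L2 = 8.0 m
r_min = |L1 - L2| = 0.8 m
Area = pi*(r_max^2 - r_min^2)
= pi*(64.0 - 0.64)
= pi * 63.36
= 199.0513 m^2


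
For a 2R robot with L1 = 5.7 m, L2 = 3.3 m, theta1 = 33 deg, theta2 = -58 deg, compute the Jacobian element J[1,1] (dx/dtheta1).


J[1,1] = -L1*sin(t1) - L2*sin(t1+t2)
= -5.7*sin(33) - 3.3*sin(-25)
= -1.7098


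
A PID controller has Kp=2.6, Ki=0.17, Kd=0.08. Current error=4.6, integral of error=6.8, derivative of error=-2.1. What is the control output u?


u = Kp*e + Ki*int(e) + Kd*de/dt
= 2.6*4.6 + 0.17*6.8 + 0.08*(-2.1)
= 11.96 + 1.156 + -0.168
= 12.948


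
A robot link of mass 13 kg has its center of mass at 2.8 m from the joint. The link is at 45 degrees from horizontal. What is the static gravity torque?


tau = m*g*L*cos(angle)
= 13 * 9.81 * 2.8 * cos(45 deg)
= 13 * 9.81 * 2.8 * 0.7071
= 252.4965 Nm


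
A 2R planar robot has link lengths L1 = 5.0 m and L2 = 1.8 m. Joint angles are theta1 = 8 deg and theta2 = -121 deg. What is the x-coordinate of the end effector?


Convert angles to radians: theta1 = 0.1396, theta2 = -2.1118
x = L1*cos(theta1) + L2*cos(theta1+theta2)
x = 4.9513 + -0.7033
x = 4.248


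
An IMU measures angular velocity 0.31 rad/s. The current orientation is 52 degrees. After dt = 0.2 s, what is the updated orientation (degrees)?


delta_theta = w * dt = 0.31 * 0.2 = 0.062 rad
= 3.5523 deg
theta_new = 52 + 3.5523 = 55.5523 deg


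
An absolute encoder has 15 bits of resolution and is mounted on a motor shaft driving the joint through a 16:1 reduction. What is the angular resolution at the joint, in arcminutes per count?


counts = 2^15 = 32768
effective counts at joint = 32768 * 16 = 524288
resolution = 360*60 / 524288
= 0.0412 arcmin/count


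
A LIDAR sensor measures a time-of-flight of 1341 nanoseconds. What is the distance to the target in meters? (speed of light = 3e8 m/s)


tof = 1341 ns = 1.341e-06 s
dist = c * tof / 2
= 3e8 * 1.341e-06 / 2
= 201.15 m


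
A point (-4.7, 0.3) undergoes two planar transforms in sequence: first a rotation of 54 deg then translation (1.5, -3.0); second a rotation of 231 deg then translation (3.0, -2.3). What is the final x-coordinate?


After transform 1:
x1 = cos(54)*-4.7 - sin(54)*0.3 + 1.5 = -1.5053
y1 = sin(54)*-4.7 + cos(54)*0.3 + -3.0 = -6.626
After transform 2:
x2 = cos(231)*-1.5053 - sin(231)*-6.626 + 3.0
= -1.2021


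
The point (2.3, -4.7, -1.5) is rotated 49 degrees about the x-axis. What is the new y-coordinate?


Rotation about x-axis: y' = y*cos(theta) - z*sin(theta)
= -4.7 * 0.6561 - -1.5 * 0.7547
= -1.9514


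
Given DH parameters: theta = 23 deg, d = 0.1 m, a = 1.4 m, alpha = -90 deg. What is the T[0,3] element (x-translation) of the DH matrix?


T[0,3] = a * cos(theta)
= 1.4 * cos(23 deg)
= 1.4 * 0.9205
= 1.2887


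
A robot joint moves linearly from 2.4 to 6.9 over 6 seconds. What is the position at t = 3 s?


s = t/T = 3/6 = 0.5
p(t) = p0 + (pf-p0)*s
= 2.4 + (6.9 - 2.4) * 0.5
= 4.65


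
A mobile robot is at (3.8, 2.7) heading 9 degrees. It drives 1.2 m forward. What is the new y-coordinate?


y_new = y0 + d*sin(theta)
= 2.7 + 1.2*sin(9)
= 2.7 + 0.1877
= 2.8877


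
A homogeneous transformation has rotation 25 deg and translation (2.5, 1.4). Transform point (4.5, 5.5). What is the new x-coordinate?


x' = cos(theta)*px - sin(theta)*py + tx
= 0.9063*4.5 - 0.4226*5.5 + 2.5
= 4.254


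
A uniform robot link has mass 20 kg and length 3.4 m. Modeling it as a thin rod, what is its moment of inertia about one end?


I = (1/3) * m * L^2
= (1/3) * 20 * 3.4^2
= 0.333333 * 20 * 11.56
= 77.0667 kg*m^2


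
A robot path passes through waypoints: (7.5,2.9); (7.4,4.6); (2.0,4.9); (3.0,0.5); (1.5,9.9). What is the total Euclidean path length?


Segment lengths:
  seg1 = sqrt((-0.1)^2 + (1.7)^2) = 1.7029
  seg2 = sqrt((-5.4)^2 + (0.3)^2) = 5.4083
  seg3 = sqrt((1.0)^2 + (-4.4)^2) = 4.5122
  seg4 = sqrt((-1.5)^2 + (9.4)^2) = 9.5189
Total = 21.1424


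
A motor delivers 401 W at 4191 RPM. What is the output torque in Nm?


omega = 4191 * 2*pi/60 = 438.8805 rad/s
tau = P / omega = 401 / 438.8805
= 0.9137 Nm


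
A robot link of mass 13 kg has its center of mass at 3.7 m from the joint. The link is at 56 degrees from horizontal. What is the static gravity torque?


tau = m*g*L*cos(angle)
= 13 * 9.81 * 3.7 * cos(56 deg)
= 13 * 9.81 * 3.7 * 0.5592
= 263.8613 Nm


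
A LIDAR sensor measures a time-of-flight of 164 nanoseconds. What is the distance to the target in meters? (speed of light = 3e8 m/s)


tof = 164 ns = 1.64e-07 s
dist = c * tof / 2
= 3e8 * 1.64e-07 / 2
= 24.6 m


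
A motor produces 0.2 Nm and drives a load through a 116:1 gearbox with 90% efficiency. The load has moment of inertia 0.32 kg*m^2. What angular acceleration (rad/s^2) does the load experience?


tau_out = tau_motor * N * eta
= 0.2 * 116 * 0.9 = 20.88 Nm
alpha = tau_out / I = 20.88 / 0.32
= 65.25 rad/s^2


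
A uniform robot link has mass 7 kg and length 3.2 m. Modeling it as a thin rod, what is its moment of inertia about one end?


I = (1/3) * m * L^2
= (1/3) * 7 * 3.2^2
= 0.333333 * 7 * 10.24
= 23.8933 kg*m^2


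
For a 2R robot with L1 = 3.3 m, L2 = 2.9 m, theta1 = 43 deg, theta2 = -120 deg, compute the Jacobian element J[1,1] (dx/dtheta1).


J[1,1] = -L1*sin(t1) - L2*sin(t1+t2)
= -3.3*sin(43) - 2.9*sin(-77)
= 0.5751


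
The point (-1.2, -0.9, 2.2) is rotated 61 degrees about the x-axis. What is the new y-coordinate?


Rotation about x-axis: y' = y*cos(theta) - z*sin(theta)
= -0.9 * 0.4848 - 2.2 * 0.8746
= -2.3605


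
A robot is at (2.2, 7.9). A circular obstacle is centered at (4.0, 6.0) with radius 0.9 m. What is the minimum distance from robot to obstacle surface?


center_dist = sqrt((2.2-4.0)^2 + (7.9-6.0)^2)
= sqrt(3.24 + 3.61)
= 2.6173
min_dist = center_dist - radius = 2.6173 - 0.9 = 1.7173 m


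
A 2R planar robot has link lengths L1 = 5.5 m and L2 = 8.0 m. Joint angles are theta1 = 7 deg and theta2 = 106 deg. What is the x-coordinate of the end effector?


Convert angles to radians: theta1 = 0.1222, theta2 = 1.85
x = L1*cos(theta1) + L2*cos(theta1+theta2)
x = 5.459 + -3.1258
x = 2.3332


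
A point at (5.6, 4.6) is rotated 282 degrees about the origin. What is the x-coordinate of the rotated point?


x' = x*cos(theta) - y*sin(theta)
cos(282 deg) = 0.2079, sin(282 deg) = -0.9781
x' = 5.6 * 0.2079 - 4.6 * -0.9781
= 1.1643 - -4.4995
= 5.6638


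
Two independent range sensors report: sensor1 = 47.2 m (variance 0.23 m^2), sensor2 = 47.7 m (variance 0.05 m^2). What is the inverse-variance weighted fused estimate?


w1 = (1/var1) / (1/var1 + 1/var2)
   = 4.3478 / (4.3478 + 20.0) = 0.1786
w2 = 1 - w1 = 0.8214
fused = w1*s1 + w2*s2 = 8.4286 + 39.1821
= 47.6107 m


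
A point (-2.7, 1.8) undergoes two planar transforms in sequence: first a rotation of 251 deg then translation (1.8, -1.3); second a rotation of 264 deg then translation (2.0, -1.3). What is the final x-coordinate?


After transform 1:
x1 = cos(251)*-2.7 - sin(251)*1.8 + 1.8 = 4.381
y1 = sin(251)*-2.7 + cos(251)*1.8 + -1.3 = 0.6669
After transform 2:
x2 = cos(264)*4.381 - sin(264)*0.6669 + 2.0
= 2.2053


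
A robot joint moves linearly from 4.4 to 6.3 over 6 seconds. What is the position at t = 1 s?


s = t/T = 1/6 = 0.1667
p(t) = p0 + (pf-p0)*s
= 4.4 + (6.3 - 4.4) * 0.1667
= 4.7167


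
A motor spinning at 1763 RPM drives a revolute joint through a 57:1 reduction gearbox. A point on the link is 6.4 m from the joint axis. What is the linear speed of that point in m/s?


omega_motor = 1763 * 2*pi/60 = 184.6209 rad/s
omega_joint = omega_motor / 57 = 3.239 rad/s
v = omega_joint * r = 3.239 * 6.4
= 20.7294 m/s


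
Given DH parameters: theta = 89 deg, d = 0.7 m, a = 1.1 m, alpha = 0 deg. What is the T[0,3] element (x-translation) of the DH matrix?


T[0,3] = a * cos(theta)
= 1.1 * cos(89 deg)
= 1.1 * 0.0175
= 0.0192


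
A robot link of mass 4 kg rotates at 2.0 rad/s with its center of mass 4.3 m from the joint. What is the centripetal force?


F = m * omega^2 * r
= 4 * 2.0^2 * 4.3
= 4 * 4.0 * 4.3
= 68.8 N


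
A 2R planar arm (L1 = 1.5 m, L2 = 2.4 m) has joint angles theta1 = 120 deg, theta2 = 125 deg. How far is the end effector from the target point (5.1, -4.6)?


End effector via forward kinematics:
x = L1*cos(t1) + L2*cos(t1+t2) = -1.7643
y = L1*sin(t1) + L2*sin(t1+t2) = -0.8761
Distance to target:
d = sqrt((5.1 - -1.7643)^2 + (-4.6 - -0.8761)^2)
= sqrt(47.1184 + 13.8674)
= 7.8093 m


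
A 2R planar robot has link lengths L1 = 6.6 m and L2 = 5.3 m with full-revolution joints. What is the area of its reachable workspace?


r_max = L1 + L2 = 11.9 m
r_min = |L1 - L2| = 1.3 m
Area = pi*(r_max^2 - r_min^2)
= pi*(141.61 - 1.69)
= pi * 139.92
= 439.5716 m^2


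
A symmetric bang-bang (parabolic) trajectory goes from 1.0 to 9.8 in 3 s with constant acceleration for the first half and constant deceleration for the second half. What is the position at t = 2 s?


Symmetric rest-to-rest: each phase covers (pf-p0)/2 in time T/2. 0.5*a*(T/2)^2 = (pf-p0)/2 => a = 4*(pf-p0)/T^2
a = 4*(9.8-1.0)/3^2 = 3.9111
t = 2 is in the deceleration phase (t > T/2).
p = pf - 0.5*a*(T-t)^2 = 9.8 - 0.5*3.9111*1^2
= 7.8444


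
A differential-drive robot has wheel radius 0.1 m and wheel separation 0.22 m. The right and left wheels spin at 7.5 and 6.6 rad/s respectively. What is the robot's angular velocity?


vR = r*wR = 0.1*7.5 = 0.75 m/s
vL = r*wL = 0.1*6.6 = 0.66 m/s
v = (vR+vL)/2 = 0.705 m/s
omega = (vR-vL)/L = 0.4091 rad/s
angular velocity = 0.4091 rad/s


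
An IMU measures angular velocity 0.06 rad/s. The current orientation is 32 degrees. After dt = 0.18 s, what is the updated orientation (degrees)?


delta_theta = w * dt = 0.06 * 0.18 = 0.0108 rad
= 0.6188 deg
theta_new = 32 + 0.6188 = 32.6188 deg


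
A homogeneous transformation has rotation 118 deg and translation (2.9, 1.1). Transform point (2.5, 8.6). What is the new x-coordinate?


x' = cos(theta)*px - sin(theta)*py + tx
= -0.4695*2.5 - 0.8829*8.6 + 2.9
= -5.867


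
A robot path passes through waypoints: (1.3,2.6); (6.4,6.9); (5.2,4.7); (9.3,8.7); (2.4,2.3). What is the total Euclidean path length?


Segment lengths:
  seg1 = sqrt((5.1)^2 + (4.3)^2) = 6.6708
  seg2 = sqrt((-1.2)^2 + (-2.2)^2) = 2.506
  seg3 = sqrt((4.1)^2 + (4.0)^2) = 5.728
  seg4 = sqrt((-6.9)^2 + (-6.4)^2) = 9.4112
Total = 24.316


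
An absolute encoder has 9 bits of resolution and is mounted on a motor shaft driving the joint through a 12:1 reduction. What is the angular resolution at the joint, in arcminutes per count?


counts = 2^9 = 512
effective counts at joint = 512 * 12 = 6144
resolution = 360*60 / 6144
= 3.5156 arcmin/count


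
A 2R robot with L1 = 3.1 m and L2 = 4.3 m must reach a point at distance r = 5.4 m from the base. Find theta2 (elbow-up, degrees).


cos(theta2) = (r^2 - L1^2 - L2^2) / (2*L1*L2)
cos(theta2) = (29.16 - 9.61 - 18.49) / 26.66
cos(theta2) = 0.03976
theta2 = 87.7213 degrees


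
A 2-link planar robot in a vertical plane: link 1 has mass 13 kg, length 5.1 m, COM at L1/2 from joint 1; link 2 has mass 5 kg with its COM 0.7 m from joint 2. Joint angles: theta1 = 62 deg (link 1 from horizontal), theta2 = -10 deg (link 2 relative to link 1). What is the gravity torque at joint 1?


Horizontal distance from joint 1 to link-1 COM:
  x_c1 = (L1/2)*cos(t1) = 2.55 * 0.4695 = 1.1972 m
Horizontal distance from joint 1 to link-2 COM:
  x_c2 = L1*cos(t1) + Lc2*cos(t1+t2)
       = 5.1*0.4695 + 0.7*0.6157 = 2.8253 m
tau1 = m1*g*x_c1 + m2*g*x_c2
     = 13*9.81*1.1972 + 5*9.81*2.8253
     = 152.6729 + 138.5794
     = 291.2523 Nm


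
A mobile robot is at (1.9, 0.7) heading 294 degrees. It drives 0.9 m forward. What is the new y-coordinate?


y_new = y0 + d*sin(theta)
= 0.7 + 0.9*sin(294)
= 0.7 + -0.8222
= -0.1222


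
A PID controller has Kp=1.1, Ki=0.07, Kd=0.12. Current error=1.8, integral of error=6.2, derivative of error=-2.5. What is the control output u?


u = Kp*e + Ki*int(e) + Kd*de/dt
= 1.1*1.8 + 0.07*6.2 + 0.12*(-2.5)
= 1.98 + 0.434 + -0.3
= 2.114


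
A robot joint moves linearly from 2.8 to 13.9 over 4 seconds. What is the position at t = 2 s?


s = t/T = 2/4 = 0.5
p(t) = p0 + (pf-p0)*s
= 2.8 + (13.9 - 2.8) * 0.5
= 8.35


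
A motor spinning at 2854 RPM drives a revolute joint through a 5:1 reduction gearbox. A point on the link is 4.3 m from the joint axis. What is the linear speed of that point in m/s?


omega_motor = 2854 * 2*pi/60 = 298.8702 rad/s
omega_joint = omega_motor / 5 = 59.774 rad/s
v = omega_joint * r = 59.774 * 4.3
= 257.0284 m/s


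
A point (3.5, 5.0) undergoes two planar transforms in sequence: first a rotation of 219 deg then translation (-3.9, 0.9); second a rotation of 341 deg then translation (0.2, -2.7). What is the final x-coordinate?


After transform 1:
x1 = cos(219)*3.5 - sin(219)*5.0 + -3.9 = -3.4734
y1 = sin(219)*3.5 + cos(219)*5.0 + 0.9 = -5.1884
After transform 2:
x2 = cos(341)*-3.4734 - sin(341)*-5.1884 + 0.2
= -4.7733


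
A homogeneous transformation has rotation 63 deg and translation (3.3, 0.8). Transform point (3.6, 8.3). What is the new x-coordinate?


x' = cos(theta)*px - sin(theta)*py + tx
= 0.454*3.6 - 0.891*8.3 + 3.3
= -2.461


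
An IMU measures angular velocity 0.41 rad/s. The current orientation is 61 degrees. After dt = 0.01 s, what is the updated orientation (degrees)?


delta_theta = w * dt = 0.41 * 0.01 = 0.0041 rad
= 0.2349 deg
theta_new = 61 + 0.2349 = 61.2349 deg


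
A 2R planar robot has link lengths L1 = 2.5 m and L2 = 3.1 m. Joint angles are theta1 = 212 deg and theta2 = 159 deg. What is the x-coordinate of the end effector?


Convert angles to radians: theta1 = 3.7001, theta2 = 2.7751
x = L1*cos(theta1) + L2*cos(theta1+theta2)
x = -2.1201 + 3.043
x = 0.9229


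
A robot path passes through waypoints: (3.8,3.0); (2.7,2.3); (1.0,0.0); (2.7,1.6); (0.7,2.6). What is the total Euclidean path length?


Segment lengths:
  seg1 = sqrt((-1.1)^2 + (-0.7)^2) = 1.3038
  seg2 = sqrt((-1.7)^2 + (-2.3)^2) = 2.8601
  seg3 = sqrt((1.7)^2 + (1.6)^2) = 2.3345
  seg4 = sqrt((-2.0)^2 + (1.0)^2) = 2.2361
Total = 8.7345


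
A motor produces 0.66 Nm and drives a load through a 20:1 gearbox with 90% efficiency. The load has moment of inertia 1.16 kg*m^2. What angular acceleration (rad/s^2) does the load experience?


tau_out = tau_motor * N * eta
= 0.66 * 20 * 0.9 = 11.88 Nm
alpha = tau_out / I = 11.88 / 1.16
= 10.2414 rad/s^2


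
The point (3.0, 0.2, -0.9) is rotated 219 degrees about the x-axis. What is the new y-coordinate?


Rotation about x-axis: y' = y*cos(theta) - z*sin(theta)
= 0.2 * -0.7771 - -0.9 * -0.6293
= -0.7218


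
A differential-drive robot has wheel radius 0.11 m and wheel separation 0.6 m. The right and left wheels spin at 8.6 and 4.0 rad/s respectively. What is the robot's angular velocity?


vR = r*wR = 0.11*8.6 = 0.946 m/s
vL = r*wL = 0.11*4.0 = 0.44 m/s
v = (vR+vL)/2 = 0.693 m/s
omega = (vR-vL)/L = 0.8433 rad/s
angular velocity = 0.8433 rad/s


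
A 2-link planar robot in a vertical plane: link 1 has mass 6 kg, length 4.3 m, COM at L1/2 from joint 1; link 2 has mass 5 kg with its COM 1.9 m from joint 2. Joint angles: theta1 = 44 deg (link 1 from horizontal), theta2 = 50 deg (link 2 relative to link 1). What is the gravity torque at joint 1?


Horizontal distance from joint 1 to link-1 COM:
  x_c1 = (L1/2)*cos(t1) = 2.15 * 0.7193 = 1.5466 m
Horizontal distance from joint 1 to link-2 COM:
  x_c2 = L1*cos(t1) + Lc2*cos(t1+t2)
       = 4.3*0.7193 + 1.9*-0.0698 = 2.9606 m
tau1 = m1*g*x_c1 + m2*g*x_c2
     = 6*9.81*1.5466 + 5*9.81*2.9606
     = 91.0317 + 145.2186
     = 236.2503 Nm


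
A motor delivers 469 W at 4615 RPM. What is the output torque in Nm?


omega = 4615 * 2*pi/60 = 483.2817 rad/s
tau = P / omega = 469 / 483.2817
= 0.9704 Nm


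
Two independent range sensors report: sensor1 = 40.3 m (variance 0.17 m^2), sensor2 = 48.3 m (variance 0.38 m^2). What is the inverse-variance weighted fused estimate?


w1 = (1/var1) / (1/var1 + 1/var2)
   = 5.8824 / (5.8824 + 2.6316) = 0.6909
w2 = 1 - w1 = 0.3091
fused = w1*s1 + w2*s2 = 27.8436 + 14.9291
= 42.7727 m


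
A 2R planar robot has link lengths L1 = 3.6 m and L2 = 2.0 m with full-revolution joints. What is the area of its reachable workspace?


r_max = L1 + L2 = 5.6 m
r_min = |L1 - L2| = 1.6 m
Area = pi*(r_max^2 - r_min^2)
= pi*(31.36 - 2.56)
= pi * 28.8
= 90.4779 m^2


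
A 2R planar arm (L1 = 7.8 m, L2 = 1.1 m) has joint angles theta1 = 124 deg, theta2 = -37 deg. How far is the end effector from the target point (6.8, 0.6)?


End effector via forward kinematics:
x = L1*cos(t1) + L2*cos(t1+t2) = -4.3041
y = L1*sin(t1) + L2*sin(t1+t2) = 7.565
Distance to target:
d = sqrt((6.8 - -4.3041)^2 + (0.6 - 7.565)^2)
= sqrt(123.3018 + 48.511)
= 13.1077 m


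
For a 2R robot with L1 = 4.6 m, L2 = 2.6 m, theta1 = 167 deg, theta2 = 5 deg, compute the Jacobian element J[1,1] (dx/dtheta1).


J[1,1] = -L1*sin(t1) - L2*sin(t1+t2)
= -4.6*sin(167) - 2.6*sin(172)
= -1.3966


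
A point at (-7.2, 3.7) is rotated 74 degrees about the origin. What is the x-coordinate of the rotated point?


x' = x*cos(theta) - y*sin(theta)
cos(74 deg) = 0.2756, sin(74 deg) = 0.9613
x' = -7.2 * 0.2756 - 3.7 * 0.9613
= -1.9846 - 3.5567
= -5.5413


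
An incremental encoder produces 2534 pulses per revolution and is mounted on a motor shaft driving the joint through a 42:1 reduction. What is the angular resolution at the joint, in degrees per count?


counts per rev = 2534
effective counts at joint = 2534 * 42 = 106428
resolution = 360 / 106428
= 0.0034 deg/count


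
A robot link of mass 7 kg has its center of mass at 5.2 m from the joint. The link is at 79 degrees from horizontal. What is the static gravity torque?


tau = m*g*L*cos(angle)
= 7 * 9.81 * 5.2 * cos(79 deg)
= 7 * 9.81 * 5.2 * 0.1908
= 68.1348 Nm


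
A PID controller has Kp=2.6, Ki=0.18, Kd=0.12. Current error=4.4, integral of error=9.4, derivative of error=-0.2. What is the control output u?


u = Kp*e + Ki*int(e) + Kd*de/dt
= 2.6*4.4 + 0.18*9.4 + 0.12*(-0.2)
= 11.44 + 1.692 + -0.024
= 13.108


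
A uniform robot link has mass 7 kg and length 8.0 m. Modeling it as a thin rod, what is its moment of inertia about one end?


I = (1/3) * m * L^2
= (1/3) * 7 * 8.0^2
= 0.333333 * 7 * 64.0
= 149.3333 kg*m^2


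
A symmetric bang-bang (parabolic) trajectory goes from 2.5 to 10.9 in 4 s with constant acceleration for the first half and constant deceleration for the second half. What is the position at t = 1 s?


Symmetric rest-to-rest: each phase covers (pf-p0)/2 in time T/2. 0.5*a*(T/2)^2 = (pf-p0)/2 => a = 4*(pf-p0)/T^2
a = 4*(10.9-2.5)/4^2 = 2.1
t = 1 is in the acceleration phase (t <= T/2).
p = p0 + 0.5*a*t^2 = 2.5 + 0.5*2.1*1^2
= 3.55


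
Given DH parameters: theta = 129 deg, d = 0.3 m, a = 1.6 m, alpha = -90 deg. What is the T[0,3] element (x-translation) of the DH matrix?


T[0,3] = a * cos(theta)
= 1.6 * cos(129 deg)
= 1.6 * -0.6293
= -1.0069


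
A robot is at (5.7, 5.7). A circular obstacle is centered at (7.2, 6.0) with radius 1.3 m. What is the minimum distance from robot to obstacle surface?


center_dist = sqrt((5.7-7.2)^2 + (5.7-6.0)^2)
= sqrt(2.25 + 0.09)
= 1.5297
min_dist = center_dist - radius = 1.5297 - 1.3 = 0.2297 m


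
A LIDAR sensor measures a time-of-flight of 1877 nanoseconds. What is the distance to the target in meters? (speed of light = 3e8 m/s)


tof = 1877 ns = 1.877e-06 s
dist = c * tof / 2
= 3e8 * 1.877e-06 / 2
= 281.55 m


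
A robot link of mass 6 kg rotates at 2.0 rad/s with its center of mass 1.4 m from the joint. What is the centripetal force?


F = m * omega^2 * r
= 6 * 2.0^2 * 1.4
= 6 * 4.0 * 1.4
= 33.6 N


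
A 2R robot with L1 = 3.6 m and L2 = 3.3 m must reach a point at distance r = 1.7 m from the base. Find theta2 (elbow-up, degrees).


cos(theta2) = (r^2 - L1^2 - L2^2) / (2*L1*L2)
cos(theta2) = (2.89 - 12.96 - 10.89) / 23.76
cos(theta2) = -0.882155
theta2 = 151.9034 degrees


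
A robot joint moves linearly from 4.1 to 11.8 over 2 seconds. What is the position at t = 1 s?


s = t/T = 1/2 = 0.5
p(t) = p0 + (pf-p0)*s
= 4.1 + (11.8 - 4.1) * 0.5
= 7.95


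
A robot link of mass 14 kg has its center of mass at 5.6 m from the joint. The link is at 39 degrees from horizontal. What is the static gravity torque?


tau = m*g*L*cos(angle)
= 14 * 9.81 * 5.6 * cos(39 deg)
= 14 * 9.81 * 5.6 * 0.7771
= 597.7061 Nm


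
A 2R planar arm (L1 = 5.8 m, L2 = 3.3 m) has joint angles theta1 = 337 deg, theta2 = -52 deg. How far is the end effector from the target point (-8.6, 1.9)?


End effector via forward kinematics:
x = L1*cos(t1) + L2*cos(t1+t2) = 6.193
y = L1*sin(t1) + L2*sin(t1+t2) = -5.4538
Distance to target:
d = sqrt((-8.6 - 6.193)^2 + (1.9 - -5.4538)^2)
= sqrt(218.8338 + 54.0783)
= 16.5201 m


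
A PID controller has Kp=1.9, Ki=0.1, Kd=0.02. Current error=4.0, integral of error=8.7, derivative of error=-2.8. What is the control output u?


u = Kp*e + Ki*int(e) + Kd*de/dt
= 1.9*4.0 + 0.1*8.7 + 0.02*(-2.8)
= 7.6 + 0.87 + -0.056
= 8.414


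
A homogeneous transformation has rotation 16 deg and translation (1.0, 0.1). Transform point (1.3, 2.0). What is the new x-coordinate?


x' = cos(theta)*px - sin(theta)*py + tx
= 0.9613*1.3 - 0.2756*2.0 + 1.0
= 1.6984


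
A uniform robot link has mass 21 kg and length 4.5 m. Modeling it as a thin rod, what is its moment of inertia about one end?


I = (1/3) * m * L^2
= (1/3) * 21 * 4.5^2
= 0.333333 * 21 * 20.25
= 141.75 kg*m^2


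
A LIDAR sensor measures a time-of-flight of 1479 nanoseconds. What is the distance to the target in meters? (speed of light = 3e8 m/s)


tof = 1479 ns = 1.479e-06 s
dist = c * tof / 2
= 3e8 * 1.479e-06 / 2
= 221.85 m


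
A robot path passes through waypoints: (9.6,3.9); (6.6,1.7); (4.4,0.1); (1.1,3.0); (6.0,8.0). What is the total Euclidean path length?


Segment lengths:
  seg1 = sqrt((-3.0)^2 + (-2.2)^2) = 3.7202
  seg2 = sqrt((-2.2)^2 + (-1.6)^2) = 2.7203
  seg3 = sqrt((-3.3)^2 + (2.9)^2) = 4.3932
  seg4 = sqrt((4.9)^2 + (5.0)^2) = 7.0007
Total = 17.8344


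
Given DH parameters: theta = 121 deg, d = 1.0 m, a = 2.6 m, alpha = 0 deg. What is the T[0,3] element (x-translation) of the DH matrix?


T[0,3] = a * cos(theta)
= 2.6 * cos(121 deg)
= 2.6 * -0.515
= -1.3391


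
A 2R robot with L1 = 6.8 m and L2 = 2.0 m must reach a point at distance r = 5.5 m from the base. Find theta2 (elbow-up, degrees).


cos(theta2) = (r^2 - L1^2 - L2^2) / (2*L1*L2)
cos(theta2) = (30.25 - 46.24 - 4.0) / 27.2
cos(theta2) = -0.734926
theta2 = 137.301 degrees


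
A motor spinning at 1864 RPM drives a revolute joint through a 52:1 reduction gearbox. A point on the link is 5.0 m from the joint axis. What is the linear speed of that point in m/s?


omega_motor = 1864 * 2*pi/60 = 195.1976 rad/s
omega_joint = omega_motor / 52 = 3.7538 rad/s
v = omega_joint * r = 3.7538 * 5.0
= 18.769 m/s


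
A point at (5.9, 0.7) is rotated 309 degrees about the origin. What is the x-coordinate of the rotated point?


x' = x*cos(theta) - y*sin(theta)
cos(309 deg) = 0.6293, sin(309 deg) = -0.7771
x' = 5.9 * 0.6293 - 0.7 * -0.7771
= 3.713 - -0.544
= 4.257


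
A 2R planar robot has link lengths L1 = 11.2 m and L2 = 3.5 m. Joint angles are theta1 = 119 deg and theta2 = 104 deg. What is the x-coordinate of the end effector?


Convert angles to radians: theta1 = 2.0769, theta2 = 1.8151
x = L1*cos(theta1) + L2*cos(theta1+theta2)
x = -5.4299 + -2.5597
x = -7.9896


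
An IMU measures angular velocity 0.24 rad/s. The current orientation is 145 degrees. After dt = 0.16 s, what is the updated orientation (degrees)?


delta_theta = w * dt = 0.24 * 0.16 = 0.0384 rad
= 2.2002 deg
theta_new = 145 + 2.2002 = 147.2002 deg


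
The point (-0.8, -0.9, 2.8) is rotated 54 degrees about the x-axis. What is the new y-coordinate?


Rotation about x-axis: y' = y*cos(theta) - z*sin(theta)
= -0.9 * 0.5878 - 2.8 * 0.809
= -2.7943


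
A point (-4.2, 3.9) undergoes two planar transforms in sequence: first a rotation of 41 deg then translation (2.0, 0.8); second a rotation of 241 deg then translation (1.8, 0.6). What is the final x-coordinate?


After transform 1:
x1 = cos(41)*-4.2 - sin(41)*3.9 + 2.0 = -3.7284
y1 = sin(41)*-4.2 + cos(41)*3.9 + 0.8 = 0.9879
After transform 2:
x2 = cos(241)*-3.7284 - sin(241)*0.9879 + 1.8
= 4.4716


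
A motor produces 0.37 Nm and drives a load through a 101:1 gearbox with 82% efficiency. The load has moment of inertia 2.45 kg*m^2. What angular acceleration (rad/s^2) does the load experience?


tau_out = tau_motor * N * eta
= 0.37 * 101 * 0.82 = 30.6434 Nm
alpha = tau_out / I = 30.6434 / 2.45
= 12.5075 rad/s^2


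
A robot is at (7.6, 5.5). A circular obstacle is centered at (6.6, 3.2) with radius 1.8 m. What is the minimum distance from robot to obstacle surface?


center_dist = sqrt((7.6-6.6)^2 + (5.5-3.2)^2)
= sqrt(1.0 + 5.29)
= 2.508
min_dist = center_dist - radius = 2.508 - 1.8 = 0.708 m


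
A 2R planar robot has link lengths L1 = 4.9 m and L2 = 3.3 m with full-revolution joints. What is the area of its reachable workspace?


r_max = L1 + L2 = 8.2 m
r_min = |L1 - L2| = 1.6 m
Area = pi*(r_max^2 - r_min^2)
= pi*(67.24 - 2.56)
= pi * 64.68
= 203.1982 m^2


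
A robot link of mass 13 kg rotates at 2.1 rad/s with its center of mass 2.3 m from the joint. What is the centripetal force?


F = m * omega^2 * r
= 13 * 2.1^2 * 2.3
= 13 * 4.41 * 2.3
= 131.859 N


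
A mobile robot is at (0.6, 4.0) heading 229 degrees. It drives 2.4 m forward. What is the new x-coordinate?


x_new = x0 + d*cos(theta)
= 0.6 + 2.4*cos(229)
= 0.6 + -1.5745
= -0.9745


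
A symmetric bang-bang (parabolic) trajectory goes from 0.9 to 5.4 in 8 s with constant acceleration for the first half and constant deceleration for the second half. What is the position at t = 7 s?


Symmetric rest-to-rest: each phase covers (pf-p0)/2 in time T/2. 0.5*a*(T/2)^2 = (pf-p0)/2 => a = 4*(pf-p0)/T^2
a = 4*(5.4-0.9)/8^2 = 0.2812
t = 7 is in the deceleration phase (t > T/2).
p = pf - 0.5*a*(T-t)^2 = 5.4 - 0.5*0.2812*1^2
= 5.2594


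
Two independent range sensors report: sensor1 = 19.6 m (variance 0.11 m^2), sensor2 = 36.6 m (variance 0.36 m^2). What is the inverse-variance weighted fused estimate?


w1 = (1/var1) / (1/var1 + 1/var2)
   = 9.0909 / (9.0909 + 2.7778) = 0.766
w2 = 1 - w1 = 0.234
fused = w1*s1 + w2*s2 = 15.0128 + 8.566
= 23.5787 m


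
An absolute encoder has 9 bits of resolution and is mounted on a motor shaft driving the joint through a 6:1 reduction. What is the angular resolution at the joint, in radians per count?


counts = 2^9 = 512
effective counts at joint = 512 * 6 = 3072
resolution = 2*pi / 3072
= 0.002 rad/count


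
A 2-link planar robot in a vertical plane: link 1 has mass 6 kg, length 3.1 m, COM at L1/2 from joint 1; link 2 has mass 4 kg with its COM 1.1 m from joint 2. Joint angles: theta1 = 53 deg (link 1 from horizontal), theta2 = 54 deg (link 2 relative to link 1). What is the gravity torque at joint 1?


Horizontal distance from joint 1 to link-1 COM:
  x_c1 = (L1/2)*cos(t1) = 1.55 * 0.6018 = 0.9328 m
Horizontal distance from joint 1 to link-2 COM:
  x_c2 = L1*cos(t1) + Lc2*cos(t1+t2)
       = 3.1*0.6018 + 1.1*-0.2924 = 1.544 m
tau1 = m1*g*x_c1 + m2*g*x_c2
     = 6*9.81*0.9328 + 4*9.81*1.544
     = 54.9054 + 60.5873
     = 115.4926 Nm


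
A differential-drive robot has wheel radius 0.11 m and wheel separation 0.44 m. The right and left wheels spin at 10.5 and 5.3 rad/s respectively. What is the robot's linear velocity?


vR = r*wR = 0.11*10.5 = 1.155 m/s
vL = r*wL = 0.11*5.3 = 0.583 m/s
v = (vR+vL)/2 = 0.869 m/s
omega = (vR-vL)/L = 1.3 rad/s
linear velocity = 0.869 m/s


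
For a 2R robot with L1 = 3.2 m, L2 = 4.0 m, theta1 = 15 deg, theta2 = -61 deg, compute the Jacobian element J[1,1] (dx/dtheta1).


J[1,1] = -L1*sin(t1) - L2*sin(t1+t2)
= -3.2*sin(15) - 4.0*sin(-46)
= 2.0491


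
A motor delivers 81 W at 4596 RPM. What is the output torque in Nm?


omega = 4596 * 2*pi/60 = 481.292 rad/s
tau = P / omega = 81 / 481.292
= 0.1683 Nm


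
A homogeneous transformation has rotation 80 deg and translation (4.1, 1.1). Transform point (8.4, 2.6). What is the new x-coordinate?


x' = cos(theta)*px - sin(theta)*py + tx
= 0.1736*8.4 - 0.9848*2.6 + 4.1
= 2.9981


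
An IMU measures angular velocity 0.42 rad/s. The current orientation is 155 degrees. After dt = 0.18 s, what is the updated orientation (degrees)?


delta_theta = w * dt = 0.42 * 0.18 = 0.0756 rad
= 4.3316 deg
theta_new = 155 + 4.3316 = 159.3316 deg


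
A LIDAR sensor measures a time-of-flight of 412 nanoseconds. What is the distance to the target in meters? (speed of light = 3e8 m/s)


tof = 412 ns = 4.12e-07 s
dist = c * tof / 2
= 3e8 * 4.12e-07 / 2
= 61.8 m


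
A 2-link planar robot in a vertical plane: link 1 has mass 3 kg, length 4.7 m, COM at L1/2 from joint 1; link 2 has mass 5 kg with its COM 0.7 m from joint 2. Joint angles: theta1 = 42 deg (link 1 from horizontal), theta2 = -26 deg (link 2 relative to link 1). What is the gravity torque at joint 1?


Horizontal distance from joint 1 to link-1 COM:
  x_c1 = (L1/2)*cos(t1) = 2.35 * 0.7431 = 1.7464 m
Horizontal distance from joint 1 to link-2 COM:
  x_c2 = L1*cos(t1) + Lc2*cos(t1+t2)
       = 4.7*0.7431 + 0.7*0.9613 = 4.1657 m
tau1 = m1*g*x_c1 + m2*g*x_c2
     = 3*9.81*1.7464 + 5*9.81*4.1657
     = 51.3963 + 204.3258
     = 255.7221 Nm


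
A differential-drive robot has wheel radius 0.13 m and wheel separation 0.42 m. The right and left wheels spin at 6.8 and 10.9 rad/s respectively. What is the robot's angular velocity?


vR = r*wR = 0.13*6.8 = 0.884 m/s
vL = r*wL = 0.13*10.9 = 1.417 m/s
v = (vR+vL)/2 = 1.1505 m/s
omega = (vR-vL)/L = -1.269 rad/s
angular velocity = -1.269 rad/s


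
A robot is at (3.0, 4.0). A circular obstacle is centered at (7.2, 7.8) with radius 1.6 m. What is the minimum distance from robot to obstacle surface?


center_dist = sqrt((3.0-7.2)^2 + (4.0-7.8)^2)
= sqrt(17.64 + 14.44)
= 5.6639
min_dist = center_dist - radius = 5.6639 - 1.6 = 4.0639 m


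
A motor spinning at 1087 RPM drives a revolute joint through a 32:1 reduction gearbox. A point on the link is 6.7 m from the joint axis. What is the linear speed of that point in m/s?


omega_motor = 1087 * 2*pi/60 = 113.8304 rad/s
omega_joint = omega_motor / 32 = 3.5572 rad/s
v = omega_joint * r = 3.5572 * 6.7
= 23.8332 m/s


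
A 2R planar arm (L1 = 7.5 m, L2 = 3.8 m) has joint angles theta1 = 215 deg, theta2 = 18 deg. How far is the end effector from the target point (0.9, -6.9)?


End effector via forward kinematics:
x = L1*cos(t1) + L2*cos(t1+t2) = -8.4305
y = L1*sin(t1) + L2*sin(t1+t2) = -7.3366
Distance to target:
d = sqrt((0.9 - -8.4305)^2 + (-6.9 - -7.3366)^2)
= sqrt(87.0589 + 0.1907)
= 9.3407 m


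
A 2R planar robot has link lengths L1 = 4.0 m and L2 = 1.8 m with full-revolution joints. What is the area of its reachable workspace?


r_max = L1 + L2 = 5.8 m
r_min = |L1 - L2| = 2.2 m
Area = pi*(r_max^2 - r_min^2)
= pi*(33.64 - 4.84)
= pi * 28.8
= 90.4779 m^2


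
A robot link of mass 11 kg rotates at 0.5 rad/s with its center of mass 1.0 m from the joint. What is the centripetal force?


F = m * omega^2 * r
= 11 * 0.5^2 * 1.0
= 11 * 0.25 * 1.0
= 2.75 N


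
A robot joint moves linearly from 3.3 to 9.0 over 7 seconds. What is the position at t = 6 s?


s = t/T = 6/7 = 0.8571
p(t) = p0 + (pf-p0)*s
= 3.3 + (9.0 - 3.3) * 0.8571
= 8.1857


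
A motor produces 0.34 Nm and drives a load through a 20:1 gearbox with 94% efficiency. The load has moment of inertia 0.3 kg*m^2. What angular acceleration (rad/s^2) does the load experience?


tau_out = tau_motor * N * eta
= 0.34 * 20 * 0.94 = 6.392 Nm
alpha = tau_out / I = 6.392 / 0.3
= 21.3067 rad/s^2


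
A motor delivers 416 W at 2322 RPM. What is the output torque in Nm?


omega = 2322 * 2*pi/60 = 243.1593 rad/s
tau = P / omega = 416 / 243.1593
= 1.7108 Nm


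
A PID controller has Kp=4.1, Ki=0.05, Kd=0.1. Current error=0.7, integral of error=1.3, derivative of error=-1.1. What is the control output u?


u = Kp*e + Ki*int(e) + Kd*de/dt
= 4.1*0.7 + 0.05*1.3 + 0.1*(-1.1)
= 2.87 + 0.065 + -0.11
= 2.825


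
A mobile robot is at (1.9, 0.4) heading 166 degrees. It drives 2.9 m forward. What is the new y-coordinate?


y_new = y0 + d*sin(theta)
= 0.4 + 2.9*sin(166)
= 0.4 + 0.7016
= 1.1016


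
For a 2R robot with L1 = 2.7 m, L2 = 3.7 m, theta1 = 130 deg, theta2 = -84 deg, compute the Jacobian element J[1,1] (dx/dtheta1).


J[1,1] = -L1*sin(t1) - L2*sin(t1+t2)
= -2.7*sin(130) - 3.7*sin(46)
= -4.7299


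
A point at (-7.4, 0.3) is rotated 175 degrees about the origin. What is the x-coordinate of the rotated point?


x' = x*cos(theta) - y*sin(theta)
cos(175 deg) = -0.9962, sin(175 deg) = 0.0872
x' = -7.4 * -0.9962 - 0.3 * 0.0872
= 7.3718 - 0.0261
= 7.3457


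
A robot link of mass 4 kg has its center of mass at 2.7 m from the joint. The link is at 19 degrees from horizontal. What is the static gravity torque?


tau = m*g*L*cos(angle)
= 4 * 9.81 * 2.7 * cos(19 deg)
= 4 * 9.81 * 2.7 * 0.9455
= 100.1758 Nm
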